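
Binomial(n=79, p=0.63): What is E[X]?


E[X] = n*p = 79 * 0.63 = 49.77

49.77


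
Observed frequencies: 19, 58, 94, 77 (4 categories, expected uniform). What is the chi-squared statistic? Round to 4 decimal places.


chi2 = sum((O-E)^2/E), E = total/4
total = 248, E = 248/4 = 62
(19 - 62)^2 / 62 = 1849 / 62 = 1849/62 ≈ 29.822581
(58 - 62)^2 / 62 = 16 / 62 = 8/31 ≈ 0.258065
(94 - 62)^2 / 62 = 1024 / 62 = 512/31 ≈ 16.516129
(77 - 62)^2 / 62 = 225 / 62 = 225/62 ≈ 3.629032
chi2 = 1557/31 ≈ 50.225806

50.2258


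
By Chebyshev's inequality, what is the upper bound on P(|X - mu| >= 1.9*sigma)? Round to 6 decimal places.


P <= 1/k^2
k^2 = 1.9^2 = 3.61
1/k^2 = 1 / 3.61 = 100/361 ≈ 0.27700831

0.277008


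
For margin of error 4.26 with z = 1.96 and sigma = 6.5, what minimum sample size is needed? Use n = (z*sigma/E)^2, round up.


z*sigma/E = 1.96 * 6.5 / 4.26 = 637/213 ≈ 2.990610
(z*sigma/E)^2 ≈ 8.943750
round up: n = 9

9


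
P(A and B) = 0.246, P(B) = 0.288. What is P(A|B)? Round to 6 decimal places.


P(A|B) = P(A and B) / P(B) = 0.246 / 0.288 = 41/48 ≈ 0.85416667

0.854167


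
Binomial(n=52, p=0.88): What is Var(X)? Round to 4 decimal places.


Var = n*p*(1-p) = 52 * 0.88 * 0.12 = 5.4912

5.4912


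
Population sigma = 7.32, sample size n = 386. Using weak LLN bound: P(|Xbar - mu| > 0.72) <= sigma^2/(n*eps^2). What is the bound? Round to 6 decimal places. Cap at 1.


bound = min(1, sigma^2/(n*eps^2))
sigma^2 = 7.32^2 = 53.5824
n*eps^2 = 386 * 0.72^2 = 386 * 0.5184 = 200.1024
sigma^2/(n*eps^2) = 53.5824 / 200.1024 ≈ 0.26777490

0.267775


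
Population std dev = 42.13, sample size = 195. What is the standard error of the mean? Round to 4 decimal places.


SE = sigma / sqrt(n)
sqrt(195) ≈ 13.964240
SE = 42.13 / 13.964240 ≈ 3.016992

3.0170


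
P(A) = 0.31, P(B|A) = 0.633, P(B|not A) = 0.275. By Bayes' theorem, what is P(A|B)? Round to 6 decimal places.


P(A|B) = P(B|A)*P(A) / P(B), P(B) = P(B|A)*P(A) + P(B|not A)*P(not A)
P(B|A)*P(A) = 0.633 * 0.31 = 0.19623
P(B|not A)*P(not A) = 0.275 * 0.69 = 0.18975
P(B) = 0.19623 + 0.18975 = 0.38598
P(A|B) = 0.19623 / 0.38598 ≈ 0.50839422

0.508394


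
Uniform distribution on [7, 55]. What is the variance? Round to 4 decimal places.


Var = (b-a)^2 / 12
(b-a)^2 = (55 - 7)^2 = 2304
Var = 2304/12 = 192

192.0000


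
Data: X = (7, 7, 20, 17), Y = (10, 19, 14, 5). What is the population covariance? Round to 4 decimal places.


Cov = (1/n)*sum((xi-xbar)(yi-ybar))
n = 4, xbar = 51/4 = 12.75, ybar = 48/4 = 12
sum((xi-xbar)(yi-ybar)) = -44
Cov = -44 / 4 = -11

-11.0000


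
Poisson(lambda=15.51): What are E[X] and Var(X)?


E[X] = Var(X) = lambda = 15.51

15.51, 15.51


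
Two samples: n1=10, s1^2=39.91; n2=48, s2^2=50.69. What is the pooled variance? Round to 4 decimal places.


sp^2 = ((n1-1)*s1^2 + (n2-1)*s2^2)/(n1+n2-2)
(n1-1)*s1^2 = 9 * 39.91 = 359.19
(n2-1)*s2^2 = 47 * 50.69 = 2382.43
numerator = 359.19 + 2382.43 = 2741.62
n1+n2-2 = 56
sp^2 = 2741.62 / 56 = 48.9575

48.9575


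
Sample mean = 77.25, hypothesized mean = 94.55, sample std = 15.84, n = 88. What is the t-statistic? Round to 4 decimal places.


t = (xbar - mu0) / (s/sqrt(n))
xbar - mu0 = 77.25 - 94.55 = -17.3
sqrt(88) ≈ 9.38083152
s/sqrt(n) = 15.84 / 9.38083152 ≈ 1.68854967
t = -17.3 / 1.68854967 ≈ -10.245479

-10.2455


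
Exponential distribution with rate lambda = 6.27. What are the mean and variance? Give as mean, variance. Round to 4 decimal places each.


mean = 1/lam, var = 1/lam^2
mean = 1 / 6.27 = 100/627 ≈ 0.159490
lam^2 = 6.27^2 = 39.3129
var = 1 / 39.3129 ≈ 0.025437

0.1595, 0.0254


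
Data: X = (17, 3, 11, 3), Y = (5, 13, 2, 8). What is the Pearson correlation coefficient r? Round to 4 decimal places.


r = sum((xi-xbar)(yi-ybar)) / sqrt(sum((xi-xbar)^2) * sum((yi-ybar)^2))
n = 4, xbar = 34/4 = 8.5, ybar = 28/4 = 7
Sxy = sum((xi-xbar)(yi-ybar)) = -68
Sxx = sum((xi-xbar)^2) = 139
Syy = sum((yi-ybar)^2) = 66
sqrt(Sxx*Syy) ≈ 95.781000
r = Sxy / sqrt(Sxx*Syy) = -68 / 95.781000 ≈ -0.709953

-0.7100


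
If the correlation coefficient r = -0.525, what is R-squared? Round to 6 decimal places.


R^2 = r^2 = (-0.525)^2 = 0.275625

0.275625


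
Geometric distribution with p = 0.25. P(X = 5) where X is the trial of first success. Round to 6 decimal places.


P = (1-p)^(k-1) * p
(1-p)^(k-1) = 0.75^4 = 81/256 ≈ 0.3164063
P = 0.3164063 * 0.25 = 81/1024 ≈ 0.07910156

0.079102


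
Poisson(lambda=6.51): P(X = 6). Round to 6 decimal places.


P = e^(-lam) * lam^k / k!
e^(-6.51) ≈ 0.001488480
lam^k = 6.51^6 ≈ 76117.748093
k! = 6! = 720
P = 0.001488480 * 76117.748093 / 720 ≈ 0.157361

0.157361


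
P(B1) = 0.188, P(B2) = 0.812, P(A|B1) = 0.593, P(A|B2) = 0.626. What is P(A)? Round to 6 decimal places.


P(A) = P(A|B1)*P(B1) + P(A|B2)*P(B2)
P(A|B1)*P(B1) = 0.593 * 0.188 = 0.111484
P(A|B2)*P(B2) = 0.626 * 0.812 = 0.508312
P(A) = 0.111484 + 0.508312 = 0.619796

0.619796


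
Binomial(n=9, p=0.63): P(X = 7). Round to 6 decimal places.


P = C(n,k) * p^k * (1-p)^(n-k)
C(9,7) = 36
p^k = 0.63^7 ≈ 0.03938981
(1-p)^(n-k) = 0.37^2 = 0.1369
P = 36 * 0.03938981 * 0.1369 ≈ 0.194129

0.194129


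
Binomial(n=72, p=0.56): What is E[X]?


E[X] = n*p = 72 * 0.56 = 40.32

40.32


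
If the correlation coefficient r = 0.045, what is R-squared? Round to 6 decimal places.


R^2 = r^2 = (0.045)^2 = 0.002025

0.002025


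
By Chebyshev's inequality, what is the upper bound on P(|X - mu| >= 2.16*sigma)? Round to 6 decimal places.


P <= 1/k^2
k^2 = 2.16^2 = 4.6656
1/k^2 = 1 / 4.6656 = 625/2916 ≈ 0.21433471

0.214335


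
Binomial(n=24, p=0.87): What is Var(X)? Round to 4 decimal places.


Var = n*p*(1-p) = 24 * 0.87 * 0.13 = 2.7144

2.7144


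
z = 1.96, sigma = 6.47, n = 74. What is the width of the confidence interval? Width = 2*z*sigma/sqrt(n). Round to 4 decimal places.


width = 2*z*sigma/sqrt(n)
2*z*sigma = 2 * 1.96 * 6.47 = 25.3624
sqrt(74) ≈ 8.602325
width = 25.3624 / 8.602325 ≈ 2.948319

2.9483


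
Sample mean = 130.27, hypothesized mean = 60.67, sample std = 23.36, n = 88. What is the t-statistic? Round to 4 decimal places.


t = (xbar - mu0) / (s/sqrt(n))
xbar - mu0 = 130.27 - 60.67 = 69.6
sqrt(88) ≈ 9.38083152
s/sqrt(n) = 23.36 / 9.38083152 ≈ 2.49018437
t = 69.6 / 2.49018437 ≈ 27.949738

27.9497


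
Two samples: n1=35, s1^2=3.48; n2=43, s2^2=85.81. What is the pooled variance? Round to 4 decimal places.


sp^2 = ((n1-1)*s1^2 + (n2-1)*s2^2)/(n1+n2-2)
(n1-1)*s1^2 = 34 * 3.48 = 118.32
(n2-1)*s2^2 = 42 * 85.81 = 3604.02
numerator = 118.32 + 3604.02 = 3722.34
n1+n2-2 = 76
sp^2 = 3722.34 / 76 = 186117/3800 ≈ 48.978158

48.9782


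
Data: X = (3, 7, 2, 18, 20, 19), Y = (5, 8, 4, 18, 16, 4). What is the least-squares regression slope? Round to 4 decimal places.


b = sum((xi-xbar)(yi-ybar)) / sum((xi-xbar)^2)
n = 6, xbar = 69/6 = 11.5, ybar = 55/6 ≈ 9.166667
Sxy = sum((xi-xbar)(yi-ybar)) = 166.5
Sxx = sum((xi-xbar)^2) = 353.5
b = Sxy / Sxx = 333/707 ≈ 0.471004

0.4710


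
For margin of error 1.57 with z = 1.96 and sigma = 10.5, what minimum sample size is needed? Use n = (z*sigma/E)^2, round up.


z*sigma/E = 1.96 * 10.5 / 1.57 = 2058/157 ≈ 13.108280
(z*sigma/E)^2 ≈ 171.827011
round up: n = 172

172


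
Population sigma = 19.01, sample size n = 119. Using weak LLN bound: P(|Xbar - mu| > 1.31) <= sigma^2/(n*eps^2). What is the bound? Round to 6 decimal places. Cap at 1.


bound = min(1, sigma^2/(n*eps^2))
sigma^2 = 19.01^2 = 361.3801
n*eps^2 = 119 * 1.31^2 = 119 * 1.7161 = 204.2159
sigma^2/(n*eps^2) = 361.3801 / 204.2159 ≈ 1.76959825
this exceeds 1, so the bound is capped at 1

1.000000


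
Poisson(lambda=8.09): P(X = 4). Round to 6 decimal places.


P = e^(-lam) * lam^k / k!
e^(-8.09) ≈ 0.0003065898
lam^k = 8.09^4 ≈ 4283.453794
k! = 4! = 24
P = 0.0003065898 * 4283.453794 / 24 ≈ 0.054719

0.054719


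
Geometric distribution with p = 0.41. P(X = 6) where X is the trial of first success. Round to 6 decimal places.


P = (1-p)^(k-1) * p
(1-p)^(k-1) = 0.59^5 ≈ 0.07149243
P = 0.07149243 * 0.41 ≈ 0.02931190

0.029312


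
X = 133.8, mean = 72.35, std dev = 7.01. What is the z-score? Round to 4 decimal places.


z = (X - mu) / sigma
X - mu = 133.8 - 72.35 = 61.45
z = 61.45 / 7.01 = 6145/701 ≈ 8.766049

8.7660


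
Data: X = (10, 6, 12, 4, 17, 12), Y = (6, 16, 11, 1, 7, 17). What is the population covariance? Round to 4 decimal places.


Cov = (1/n)*sum((xi-xbar)(yi-ybar))
n = 6, xbar = 61/6 ≈ 10.166667, ybar = 58/6 = 29/3 ≈ 9.666667
sum((xi-xbar)(yi-ybar)) = 76/3 ≈ 25.333333
Cov = 25.333333 / 6 = 38/9 ≈ 4.222222

4.2222


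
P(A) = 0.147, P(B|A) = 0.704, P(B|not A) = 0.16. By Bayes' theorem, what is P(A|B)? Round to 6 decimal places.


P(A|B) = P(B|A)*P(A) / P(B), P(B) = P(B|A)*P(A) + P(B|not A)*P(not A)
P(B|A)*P(A) = 0.704 * 0.147 = 0.103488
P(B|not A)*P(not A) = 0.16 * 0.853 = 0.13648
P(B) = 0.103488 + 0.13648 = 0.239968
P(A|B) = 0.103488 / 0.239968 = 3234/7499 ≈ 0.43125750

0.431258


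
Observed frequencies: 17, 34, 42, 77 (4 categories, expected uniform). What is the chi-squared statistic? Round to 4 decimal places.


chi2 = sum((O-E)^2/E), E = total/4
total = 170, E = 170/4 = 42.5
(17 - 42.5)^2 / 42.5 = 650.25 / 42.5 = 15.3
(34 - 42.5)^2 / 42.5 = 72.25 / 42.5 = 1.7
(42 - 42.5)^2 / 42.5 = 0.25 / 42.5 = 1/170 ≈ 0.005882
(77 - 42.5)^2 / 42.5 = 1190.25 / 42.5 = 4761/170 ≈ 28.005882
chi2 = 3826/85 ≈ 45.011765

45.0118


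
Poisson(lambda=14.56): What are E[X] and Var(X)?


E[X] = Var(X) = lambda = 14.56

14.56, 14.56


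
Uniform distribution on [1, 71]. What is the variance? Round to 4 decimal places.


Var = (b-a)^2 / 12
(b-a)^2 = (71 - 1)^2 = 4900
Var = 4900/12 ≈ 408.333333

408.3333


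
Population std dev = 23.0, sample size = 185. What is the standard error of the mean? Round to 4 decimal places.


SE = sigma / sqrt(n)
sqrt(185) ≈ 13.601471
SE = 23.0 / 13.601471 ≈ 1.690994

1.6910


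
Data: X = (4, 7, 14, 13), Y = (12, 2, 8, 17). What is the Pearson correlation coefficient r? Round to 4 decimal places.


r = sum((xi-xbar)(yi-ybar)) / sqrt(sum((xi-xbar)^2) * sum((yi-ybar)^2))
n = 4, xbar = 38/4 = 9.5, ybar = 39/4 = 9.75
Sxy = sum((xi-xbar)(yi-ybar)) = 24.5
Sxx = sum((xi-xbar)^2) = 69
Syy = sum((yi-ybar)^2) = 120.75
sqrt(Sxx*Syy) ≈ 91.278420
r = Sxy / sqrt(Sxx*Syy) = 24.5 / 91.278420 ≈ 0.268410

0.2684


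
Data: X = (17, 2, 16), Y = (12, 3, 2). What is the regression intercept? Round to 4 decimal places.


a = ybar - b*xbar, where b = sum((xi-xbar)(yi-ybar)) / sum((xi-xbar)^2)
n = 3, xbar = 35/3 ≈ 11.666667, ybar = 17/3 ≈ 5.666667
Sxy = sum((xi-xbar)(yi-ybar)) = 131/3 ≈ 43.666667
Sxx = sum((xi-xbar)^2) = 422/3 ≈ 140.666667
b = Sxy / Sxx = 131/422 ≈ 0.310427
a = 5.666667 - 0.310427 * 11.666667 = 863/422 ≈ 2.045024

2.0450


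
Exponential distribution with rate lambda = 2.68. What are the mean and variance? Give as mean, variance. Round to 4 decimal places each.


mean = 1/lam, var = 1/lam^2
mean = 1 / 2.68 = 25/67 ≈ 0.373134
lam^2 = 2.68^2 = 7.1824
var = 1 / 7.1824 = 625/4489 ≈ 0.139229

0.3731, 0.1392


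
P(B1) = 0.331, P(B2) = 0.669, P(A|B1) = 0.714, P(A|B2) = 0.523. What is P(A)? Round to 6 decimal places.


P(A) = P(A|B1)*P(B1) + P(A|B2)*P(B2)
P(A|B1)*P(B1) = 0.714 * 0.331 = 0.236334
P(A|B2)*P(B2) = 0.523 * 0.669 = 0.349887
P(A) = 0.236334 + 0.349887 = 0.586221

0.586221


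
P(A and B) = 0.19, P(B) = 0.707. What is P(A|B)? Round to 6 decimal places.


P(A|B) = P(A and B) / P(B) = 0.19 / 0.707 = 190/707 ≈ 0.26874116

0.268741


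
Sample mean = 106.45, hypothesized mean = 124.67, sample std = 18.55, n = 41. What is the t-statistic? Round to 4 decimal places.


t = (xbar - mu0) / (s/sqrt(n))
xbar - mu0 = 106.45 - 124.67 = -18.22
sqrt(41) ≈ 6.40312424
s/sqrt(n) = 18.55 / 6.40312424 ≈ 2.89702328
t = -18.22 / 2.89702328 ≈ -6.289214

-6.2892


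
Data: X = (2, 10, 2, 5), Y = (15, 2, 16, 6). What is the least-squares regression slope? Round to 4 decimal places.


b = sum((xi-xbar)(yi-ybar)) / sum((xi-xbar)^2)
n = 4, xbar = 19/4 = 4.75, ybar = 39/4 = 9.75
Sxy = sum((xi-xbar)(yi-ybar)) = -73.25
Sxx = sum((xi-xbar)^2) = 42.75
b = Sxy / Sxx = -293/171 ≈ -1.713450

-1.7135


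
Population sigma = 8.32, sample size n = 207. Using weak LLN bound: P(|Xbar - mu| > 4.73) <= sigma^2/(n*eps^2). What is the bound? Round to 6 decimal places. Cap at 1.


bound = min(1, sigma^2/(n*eps^2))
sigma^2 = 8.32^2 = 69.2224
n*eps^2 = 207 * 4.73^2 = 207 * 22.3729 = 4631.1903
sigma^2/(n*eps^2) = 69.2224 / 4631.1903 ≈ 0.01494700

0.014947


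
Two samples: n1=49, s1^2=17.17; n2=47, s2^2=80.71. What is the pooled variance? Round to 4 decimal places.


sp^2 = ((n1-1)*s1^2 + (n2-1)*s2^2)/(n1+n2-2)
(n1-1)*s1^2 = 48 * 17.17 = 824.16
(n2-1)*s2^2 = 46 * 80.71 = 3712.66
numerator = 824.16 + 3712.66 = 4536.82
n1+n2-2 = 94
sp^2 = 4536.82 / 94 = 226841/4700 ≈ 48.264043

48.2640


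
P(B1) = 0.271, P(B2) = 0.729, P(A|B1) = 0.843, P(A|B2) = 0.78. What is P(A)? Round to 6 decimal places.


P(A) = P(A|B1)*P(B1) + P(A|B2)*P(B2)
P(A|B1)*P(B1) = 0.843 * 0.271 = 0.228453
P(A|B2)*P(B2) = 0.78 * 0.729 = 0.56862
P(A) = 0.228453 + 0.56862 = 0.797073

0.797073


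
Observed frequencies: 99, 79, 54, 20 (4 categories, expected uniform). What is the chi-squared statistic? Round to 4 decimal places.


chi2 = sum((O-E)^2/E), E = total/4
total = 252, E = 252/4 = 63
(99 - 63)^2 / 63 = 1296 / 63 = 144/7 ≈ 20.571429
(79 - 63)^2 / 63 = 256 / 63 = 256/63 ≈ 4.063492
(54 - 63)^2 / 63 = 81 / 63 = 9/7 ≈ 1.285714
(20 - 63)^2 / 63 = 1849 / 63 = 1849/63 ≈ 29.349206
chi2 = 3482/63 ≈ 55.269841

55.2698


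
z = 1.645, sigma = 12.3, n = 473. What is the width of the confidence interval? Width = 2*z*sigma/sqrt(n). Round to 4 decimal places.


width = 2*z*sigma/sqrt(n)
2*z*sigma = 2 * 1.645 * 12.3 = 40.467
sqrt(473) ≈ 21.748563
width = 40.467 / 21.748563 ≈ 1.860675

1.8607


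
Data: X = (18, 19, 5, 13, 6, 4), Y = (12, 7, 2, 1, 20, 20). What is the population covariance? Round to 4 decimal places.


Cov = (1/n)*sum((xi-xbar)(yi-ybar))
n = 6, xbar = 65/6 ≈ 10.833333, ybar = 62/6 = 31/3 ≈ 10.333333
sum((xi-xbar)(yi-ybar)) = -299/3 ≈ -99.666667
Cov = -99.666667 / 6 = -299/18 ≈ -16.611111

-16.6111


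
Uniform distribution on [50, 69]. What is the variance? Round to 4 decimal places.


Var = (b-a)^2 / 12
(b-a)^2 = (69 - 50)^2 = 361
Var = 361/12 ≈ 30.083333

30.0833


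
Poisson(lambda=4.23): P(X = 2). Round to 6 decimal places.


P = e^(-lam) * lam^k / k!
e^(-4.23) ≈ 0.01455239
lam^k = 4.23^2 = 17.8929
k! = 2! = 2
P = 0.01455239 * 17.8929 / 2 ≈ 0.130192

0.130192


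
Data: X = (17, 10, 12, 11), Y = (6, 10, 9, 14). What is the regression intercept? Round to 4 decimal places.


a = ybar - b*xbar, where b = sum((xi-xbar)(yi-ybar)) / sum((xi-xbar)^2)
n = 4, xbar = 50/4 = 12.5, ybar = 39/4 = 9.75
Sxy = sum((xi-xbar)(yi-ybar)) = -23.5
Sxx = sum((xi-xbar)^2) = 29
b = Sxy / Sxx = -47/58 ≈ -0.810345
a = 9.75 - (-0.810345) * 12.5 = 1153/58 ≈ 19.879310

19.8793


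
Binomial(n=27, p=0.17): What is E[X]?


E[X] = n*p = 27 * 0.17 = 4.59

4.59


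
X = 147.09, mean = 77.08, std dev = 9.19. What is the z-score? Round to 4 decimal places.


z = (X - mu) / sigma
X - mu = 147.09 - 77.08 = 70.01
z = 70.01 / 9.19 = 7001/919 ≈ 7.618063

7.6181


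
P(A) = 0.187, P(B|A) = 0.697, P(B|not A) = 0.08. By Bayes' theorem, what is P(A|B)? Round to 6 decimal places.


P(A|B) = P(B|A)*P(A) / P(B), P(B) = P(B|A)*P(A) + P(B|not A)*P(not A)
P(B|A)*P(A) = 0.697 * 0.187 = 0.130339
P(B|not A)*P(not A) = 0.08 * 0.813 = 0.06504
P(B) = 0.130339 + 0.06504 = 0.195379
P(A|B) = 0.130339 / 0.195379 ≈ 0.66710854

0.667109


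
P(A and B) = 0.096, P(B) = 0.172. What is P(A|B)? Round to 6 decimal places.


P(A|B) = P(A and B) / P(B) = 0.096 / 0.172 = 24/43 ≈ 0.55813953

0.558140


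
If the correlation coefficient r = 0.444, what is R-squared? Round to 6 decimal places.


R^2 = r^2 = (0.444)^2 = 0.197136

0.197136


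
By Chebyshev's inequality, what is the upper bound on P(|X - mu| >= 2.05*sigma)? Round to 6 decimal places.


P <= 1/k^2
k^2 = 2.05^2 = 4.2025
1/k^2 = 1 / 4.2025 = 400/1681 ≈ 0.23795360

0.237954


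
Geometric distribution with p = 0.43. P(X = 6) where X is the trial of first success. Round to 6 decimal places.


P = (1-p)^(k-1) * p
(1-p)^(k-1) = 0.57^5 ≈ 0.06016921
P = 0.06016921 * 0.43 ≈ 0.02587276

0.025873


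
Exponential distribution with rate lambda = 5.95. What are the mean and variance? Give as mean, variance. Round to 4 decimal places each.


mean = 1/lam, var = 1/lam^2
mean = 1 / 5.95 = 20/119 ≈ 0.168067
lam^2 = 5.95^2 = 35.4025
var = 1 / 35.4025 ≈ 0.028247

0.1681, 0.0282


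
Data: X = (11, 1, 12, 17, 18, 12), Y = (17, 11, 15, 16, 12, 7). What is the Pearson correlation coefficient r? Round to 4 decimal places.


r = sum((xi-xbar)(yi-ybar)) / sqrt(sum((xi-xbar)^2) * sum((yi-ybar)^2))
n = 6, xbar = 71/6 ≈ 11.833333, ybar = 78/6 = 13
Sxy = sum((xi-xbar)(yi-ybar)) = 27
Sxx = sum((xi-xbar)^2) = 1097/6 ≈ 182.833333
Syy = sum((yi-ybar)^2) = 70
sqrt(Sxx*Syy) ≈ 113.129719
r = Sxy / sqrt(Sxx*Syy) = 27 / 113.129719 ≈ 0.238664

0.2387


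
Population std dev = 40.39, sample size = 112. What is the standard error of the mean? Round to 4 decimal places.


SE = sigma / sqrt(n)
sqrt(112) ≈ 10.583005
SE = 40.39 / 10.583005 ≈ 3.816496

3.8165


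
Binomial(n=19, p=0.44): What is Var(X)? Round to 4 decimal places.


Var = n*p*(1-p) = 19 * 0.44 * 0.56 = 4.6816

4.6816


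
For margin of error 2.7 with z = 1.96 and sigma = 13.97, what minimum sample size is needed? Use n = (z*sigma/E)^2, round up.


z*sigma/E = 1.96 * 13.97 / 2.7 = 68453/6750 ≈ 10.141185
(z*sigma/E)^2 ≈ 102.843637
round up: n = 103

103


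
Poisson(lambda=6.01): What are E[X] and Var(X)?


E[X] = Var(X) = lambda = 6.01

6.01, 6.01


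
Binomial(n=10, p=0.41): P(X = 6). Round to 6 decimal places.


P = C(n,k) * p^k * (1-p)^(n-k)
C(10,6) = 210
p^k = 0.41^6 ≈ 0.004750104
(1-p)^(n-k) = 0.59^4 ≈ 0.1211736
P = 210 * 0.004750104 * 0.1211736 ≈ 0.120873

0.120873


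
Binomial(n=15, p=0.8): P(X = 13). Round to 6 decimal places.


P = C(n,k) * p^k * (1-p)^(n-k)
C(15,13) = 105
p^k = 0.8^13 ≈ 0.05497558
(1-p)^(n-k) = 0.2^2 = 0.04
P = 105 * 0.05497558 * 0.04 ≈ 0.230897

0.230897


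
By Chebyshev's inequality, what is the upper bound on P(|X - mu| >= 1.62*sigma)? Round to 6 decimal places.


P <= 1/k^2
k^2 = 1.62^2 = 2.6244
1/k^2 = 1 / 2.6244 = 2500/6561 ≈ 0.38103948

0.381039


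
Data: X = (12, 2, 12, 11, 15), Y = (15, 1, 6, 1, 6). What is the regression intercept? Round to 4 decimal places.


a = ybar - b*xbar, where b = sum((xi-xbar)(yi-ybar)) / sum((xi-xbar)^2)
n = 5, xbar = 52/5 = 10.4, ybar = 29/5 = 5.8
Sxy = sum((xi-xbar)(yi-ybar)) = 53.4
Sxx = sum((xi-xbar)^2) = 97.2
b = Sxy / Sxx = 89/162 ≈ 0.549383
a = 5.8 - 0.549383 * 10.4 = 7/81 ≈ 0.086420

0.0864


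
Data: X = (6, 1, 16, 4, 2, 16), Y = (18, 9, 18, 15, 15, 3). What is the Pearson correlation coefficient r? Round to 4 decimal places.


r = sum((xi-xbar)(yi-ybar)) / sqrt(sum((xi-xbar)^2) * sum((yi-ybar)^2))
n = 6, xbar = 45/6 = 7.5, ybar = 78/6 = 13
Sxy = sum((xi-xbar)(yi-ybar)) = -42
Sxx = sum((xi-xbar)^2) = 231.5
Syy = sum((yi-ybar)^2) = 174
sqrt(Sxx*Syy) ≈ 200.701271
r = Sxy / sqrt(Sxx*Syy) = -42 / 200.701271 ≈ -0.209266

-0.2093


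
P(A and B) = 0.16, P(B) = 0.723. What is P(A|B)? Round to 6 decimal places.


P(A|B) = P(A and B) / P(B) = 0.16 / 0.723 = 160/723 ≈ 0.22130014

0.221300


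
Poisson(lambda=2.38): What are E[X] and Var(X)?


E[X] = Var(X) = lambda = 2.38

2.38, 2.38


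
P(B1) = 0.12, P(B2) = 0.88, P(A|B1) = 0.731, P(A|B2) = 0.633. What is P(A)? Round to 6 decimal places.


P(A) = P(A|B1)*P(B1) + P(A|B2)*P(B2)
P(A|B1)*P(B1) = 0.731 * 0.12 = 0.08772
P(A|B2)*P(B2) = 0.633 * 0.88 = 0.55704
P(A) = 0.08772 + 0.55704 = 0.64476

0.644760


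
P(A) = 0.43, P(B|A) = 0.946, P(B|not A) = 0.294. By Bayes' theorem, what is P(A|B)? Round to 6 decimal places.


P(A|B) = P(B|A)*P(A) / P(B), P(B) = P(B|A)*P(A) + P(B|not A)*P(not A)
P(B|A)*P(A) = 0.946 * 0.43 = 0.40678
P(B|not A)*P(not A) = 0.294 * 0.57 = 0.16758
P(B) = 0.40678 + 0.16758 = 0.57436
P(A|B) = 0.40678 / 0.57436 ≈ 0.70823177

0.708232


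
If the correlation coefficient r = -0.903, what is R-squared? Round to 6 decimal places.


R^2 = r^2 = (-0.903)^2 = 0.815409

0.815409


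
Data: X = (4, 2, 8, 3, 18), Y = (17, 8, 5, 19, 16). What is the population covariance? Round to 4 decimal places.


Cov = (1/n)*sum((xi-xbar)(yi-ybar))
n = 5, xbar = 35/5 = 7, ybar = 65/5 = 13
sum((xi-xbar)(yi-ybar)) = 14
Cov = 14 / 5 = 2.8

2.8000


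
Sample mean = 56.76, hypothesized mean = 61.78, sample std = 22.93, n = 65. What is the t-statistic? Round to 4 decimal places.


t = (xbar - mu0) / (s/sqrt(n))
xbar - mu0 = 56.76 - 61.78 = -5.02
sqrt(65) ≈ 8.06225775
s/sqrt(n) = 22.93 / 8.06225775 ≈ 2.84411646
t = -5.02 / 2.84411646 ≈ -1.765047

-1.7650


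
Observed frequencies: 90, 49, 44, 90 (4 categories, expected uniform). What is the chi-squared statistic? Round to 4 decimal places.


chi2 = sum((O-E)^2/E), E = total/4
total = 273, E = 273/4 = 68.25
(90 - 68.25)^2 / 68.25 = 473.0625 / 68.25 = 2523/364 ≈ 6.931319
(49 - 68.25)^2 / 68.25 = 370.5625 / 68.25 = 847/156 ≈ 5.429487
(44 - 68.25)^2 / 68.25 = 588.0625 / 68.25 = 9409/1092 ≈ 8.616300
(90 - 68.25)^2 / 68.25 = 473.0625 / 68.25 = 2523/364 ≈ 6.931319
chi2 = 7619/273 ≈ 27.908425

27.9084


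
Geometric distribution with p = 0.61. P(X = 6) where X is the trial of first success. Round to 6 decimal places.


P = (1-p)^(k-1) * p
(1-p)^(k-1) = 0.39^5 ≈ 0.009022420
P = 0.009022420 * 0.61 ≈ 0.005503676

0.005504


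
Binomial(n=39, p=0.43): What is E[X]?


E[X] = n*p = 39 * 0.43 = 16.77

16.77


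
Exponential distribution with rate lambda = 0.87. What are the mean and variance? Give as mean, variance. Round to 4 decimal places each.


mean = 1/lam, var = 1/lam^2
mean = 1 / 0.87 = 100/87 ≈ 1.149425
lam^2 = 0.87^2 = 0.7569
var = 1 / 0.7569 = 10000/7569 ≈ 1.321178

1.1494, 1.3212


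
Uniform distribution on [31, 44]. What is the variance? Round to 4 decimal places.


Var = (b-a)^2 / 12
(b-a)^2 = (44 - 31)^2 = 169
Var = 169/12 ≈ 14.083333

14.0833


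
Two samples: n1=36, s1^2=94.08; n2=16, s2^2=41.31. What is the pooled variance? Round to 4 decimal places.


sp^2 = ((n1-1)*s1^2 + (n2-1)*s2^2)/(n1+n2-2)
(n1-1)*s1^2 = 35 * 94.08 = 3292.8
(n2-1)*s2^2 = 15 * 41.31 = 619.65
numerator = 3292.8 + 619.65 = 3912.45
n1+n2-2 = 50
sp^2 = 3912.45 / 50 = 78.249

78.2490


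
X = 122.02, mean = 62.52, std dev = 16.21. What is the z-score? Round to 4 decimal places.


z = (X - mu) / sigma
X - mu = 122.02 - 62.52 = 59.5
z = 59.5 / 16.21 = 5950/1621 ≈ 3.670574

3.6706


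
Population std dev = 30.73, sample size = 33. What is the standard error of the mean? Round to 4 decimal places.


SE = sigma / sqrt(n)
sqrt(33) ≈ 5.744563
SE = 30.73 / 5.744563 ≈ 5.349406

5.3494


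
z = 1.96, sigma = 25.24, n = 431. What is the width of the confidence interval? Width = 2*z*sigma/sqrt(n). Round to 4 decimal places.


width = 2*z*sigma/sqrt(n)
2*z*sigma = 2 * 1.96 * 25.24 = 98.9408
sqrt(431) ≈ 20.760539
width = 98.9408 / 20.760539 ≈ 4.765811

4.7658


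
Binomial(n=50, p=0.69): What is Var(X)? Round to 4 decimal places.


Var = n*p*(1-p) = 50 * 0.69 * 0.31 = 10.695

10.6950


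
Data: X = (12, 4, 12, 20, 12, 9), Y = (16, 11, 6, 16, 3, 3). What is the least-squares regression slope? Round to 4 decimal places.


b = sum((xi-xbar)(yi-ybar)) / sum((xi-xbar)^2)
n = 6, xbar = 69/6 = 11.5, ybar = 55/6 ≈ 9.166667
Sxy = sum((xi-xbar)(yi-ybar)) = 58.5
Sxx = sum((xi-xbar)^2) = 135.5
b = Sxy / Sxx = 117/271 ≈ 0.431734

0.4317


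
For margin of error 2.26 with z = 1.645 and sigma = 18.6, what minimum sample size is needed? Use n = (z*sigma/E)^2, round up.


z*sigma/E = 1.645 * 18.6 / 2.26 = 30597/2260 ≈ 13.538496
(z*sigma/E)^2 ≈ 183.290862
round up: n = 184

184


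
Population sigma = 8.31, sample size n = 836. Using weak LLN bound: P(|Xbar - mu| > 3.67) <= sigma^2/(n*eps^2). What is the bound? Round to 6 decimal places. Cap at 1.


bound = min(1, sigma^2/(n*eps^2))
sigma^2 = 8.31^2 = 69.0561
n*eps^2 = 836 * 3.67^2 = 836 * 13.4689 = 11260.0004
sigma^2/(n*eps^2) = 69.0561 / 11260.0004 ≈ 0.00613287

0.006133


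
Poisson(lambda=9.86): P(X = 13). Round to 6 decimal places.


P = e^(-lam) * lam^k / k!
e^(-9.86) ≈ 0.00005222235
lam^k = 9.86^13 ≈ 8325300040021.908534
k! = 13! = 6227020800
P = 0.00005222235 * 8325300040021.908534 / 6227020800 ≈ 0.069819

0.069819


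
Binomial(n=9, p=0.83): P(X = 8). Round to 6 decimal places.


P = C(n,k) * p^k * (1-p)^(n-k)
C(9,8) = 9
p^k = 0.83^8 ≈ 0.2252292
(1-p)^(n-k) = 0.17^1 = 0.17
P = 9 * 0.2252292 * 0.17 ≈ 0.344601

0.344601


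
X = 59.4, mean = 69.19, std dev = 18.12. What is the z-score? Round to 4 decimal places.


z = (X - mu) / sigma
X - mu = 59.4 - 69.19 = -9.79
z = -9.79 / 18.12 = -979/1812 ≈ -0.540287

-0.5403


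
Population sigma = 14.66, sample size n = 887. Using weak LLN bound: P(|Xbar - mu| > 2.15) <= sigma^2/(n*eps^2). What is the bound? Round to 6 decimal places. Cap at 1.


bound = min(1, sigma^2/(n*eps^2))
sigma^2 = 14.66^2 = 214.9156
n*eps^2 = 887 * 2.15^2 = 887 * 4.6225 = 4100.1575
sigma^2/(n*eps^2) = 214.9156 / 4100.1575 ≈ 0.05241643

0.052416


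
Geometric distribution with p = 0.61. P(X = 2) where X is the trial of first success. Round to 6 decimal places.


P = (1-p)^(k-1) * p
(1-p)^(k-1) = 0.39^1 = 0.39
P = 0.39 * 0.61 = 0.2379

0.237900


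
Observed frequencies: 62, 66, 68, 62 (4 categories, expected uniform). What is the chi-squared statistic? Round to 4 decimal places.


chi2 = sum((O-E)^2/E), E = total/4
total = 258, E = 258/4 = 64.5
(62 - 64.5)^2 / 64.5 = 6.25 / 64.5 = 25/258 ≈ 0.096899
(66 - 64.5)^2 / 64.5 = 2.25 / 64.5 = 3/86 ≈ 0.034884
(68 - 64.5)^2 / 64.5 = 12.25 / 64.5 = 49/258 ≈ 0.189922
(62 - 64.5)^2 / 64.5 = 6.25 / 64.5 = 25/258 ≈ 0.096899
chi2 = 18/43 ≈ 0.418605

0.4186


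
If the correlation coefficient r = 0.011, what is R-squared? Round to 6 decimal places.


R^2 = r^2 = (0.011)^2 = 0.000121

0.000121


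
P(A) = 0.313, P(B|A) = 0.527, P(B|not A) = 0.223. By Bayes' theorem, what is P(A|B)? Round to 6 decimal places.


P(A|B) = P(B|A)*P(A) / P(B), P(B) = P(B|A)*P(A) + P(B|not A)*P(not A)
P(B|A)*P(A) = 0.527 * 0.313 = 0.164951
P(B|not A)*P(not A) = 0.223 * 0.687 = 0.153201
P(B) = 0.164951 + 0.153201 = 0.318152
P(A|B) = 0.164951 / 0.318152 ≈ 0.51846602

0.518466


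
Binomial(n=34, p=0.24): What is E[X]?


E[X] = n*p = 34 * 0.24 = 8.16

8.16


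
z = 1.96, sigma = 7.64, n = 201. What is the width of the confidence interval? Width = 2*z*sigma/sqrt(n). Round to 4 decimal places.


width = 2*z*sigma/sqrt(n)
2*z*sigma = 2 * 1.96 * 7.64 = 29.9488
sqrt(201) ≈ 14.177447
width = 29.9488 / 14.177447 ≈ 2.112425

2.1124


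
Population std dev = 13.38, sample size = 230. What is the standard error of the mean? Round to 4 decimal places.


SE = sigma / sqrt(n)
sqrt(230) ≈ 15.165751
SE = 13.38 / 15.165751 ≈ 0.882251

0.8823


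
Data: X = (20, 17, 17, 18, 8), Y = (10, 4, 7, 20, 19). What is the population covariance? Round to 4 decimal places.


Cov = (1/n)*sum((xi-xbar)(yi-ybar))
n = 5, xbar = 80/5 = 16, ybar = 60/5 = 12
sum((xi-xbar)(yi-ybar)) = -61
Cov = -61 / 5 = -12.2

-12.2000


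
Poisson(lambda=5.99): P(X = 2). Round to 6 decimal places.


P = e^(-lam) * lam^k / k!
e^(-5.99) ≈ 0.002503664
lam^k = 5.99^2 = 35.8801
k! = 2! = 2
P = 0.002503664 * 35.8801 / 2 ≈ 0.044916

0.044916


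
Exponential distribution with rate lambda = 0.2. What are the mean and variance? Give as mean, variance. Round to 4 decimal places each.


mean = 1/lam, var = 1/lam^2
mean = 1 / 0.2 = 5
lam^2 = 0.2^2 = 0.04
var = 1 / 0.04 = 25

5.0000, 25.0000


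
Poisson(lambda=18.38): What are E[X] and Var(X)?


E[X] = Var(X) = lambda = 18.38

18.38, 18.38


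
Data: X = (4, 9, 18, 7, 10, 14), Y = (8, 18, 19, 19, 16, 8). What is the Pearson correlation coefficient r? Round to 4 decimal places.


r = sum((xi-xbar)(yi-ybar)) / sqrt(sum((xi-xbar)^2) * sum((yi-ybar)^2))
n = 6, xbar = 62/6 = 31/3 ≈ 10.333333, ybar = 88/6 = 44/3 ≈ 14.666667
Sxy = sum((xi-xbar)(yi-ybar)) = 95/3 ≈ 31.666667
Sxx = sum((xi-xbar)^2) = 376/3 ≈ 125.333333
Syy = sum((yi-ybar)^2) = 418/3 ≈ 139.333333
sqrt(Sxx*Syy) ≈ 132.148065
r = Sxy / sqrt(Sxx*Syy) = 31.666667 / 132.148065 ≈ 0.239630

0.2396


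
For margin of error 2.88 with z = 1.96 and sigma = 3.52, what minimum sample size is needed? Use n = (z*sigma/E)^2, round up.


z*sigma/E = 1.96 * 3.52 / 2.88 = 539/225 ≈ 2.395556
(z*sigma/E)^2 ≈ 5.738686
round up: n = 6

6


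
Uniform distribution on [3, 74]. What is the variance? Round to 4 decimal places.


Var = (b-a)^2 / 12
(b-a)^2 = (74 - 3)^2 = 5041
Var = 5041/12 ≈ 420.083333

420.0833


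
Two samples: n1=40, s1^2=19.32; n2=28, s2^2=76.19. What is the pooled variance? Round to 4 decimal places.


sp^2 = ((n1-1)*s1^2 + (n2-1)*s2^2)/(n1+n2-2)
(n1-1)*s1^2 = 39 * 19.32 = 753.48
(n2-1)*s2^2 = 27 * 76.19 = 2057.13
numerator = 753.48 + 2057.13 = 2810.61
n1+n2-2 = 66
sp^2 = 2810.61 / 66 = 42.585

42.5850


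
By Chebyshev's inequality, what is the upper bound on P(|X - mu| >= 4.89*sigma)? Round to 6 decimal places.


P <= 1/k^2
k^2 = 4.89^2 = 23.9121
1/k^2 = 1 / 23.9121 ≈ 0.04181983

0.041820


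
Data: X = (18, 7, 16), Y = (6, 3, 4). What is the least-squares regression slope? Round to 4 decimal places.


b = sum((xi-xbar)(yi-ybar)) / sum((xi-xbar)^2)
n = 3, xbar = 41/3 ≈ 13.666667, ybar = 13/3 ≈ 4.333333
Sxy = sum((xi-xbar)(yi-ybar)) = 46/3 ≈ 15.333333
Sxx = sum((xi-xbar)^2) = 206/3 ≈ 68.666667
b = Sxy / Sxx = 23/103 ≈ 0.223301

0.2233


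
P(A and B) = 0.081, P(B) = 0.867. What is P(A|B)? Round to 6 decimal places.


P(A|B) = P(A and B) / P(B) = 0.081 / 0.867 = 27/289 ≈ 0.09342561

0.093426


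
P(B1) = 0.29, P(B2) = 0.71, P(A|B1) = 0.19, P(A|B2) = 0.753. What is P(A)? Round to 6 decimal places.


P(A) = P(A|B1)*P(B1) + P(A|B2)*P(B2)
P(A|B1)*P(B1) = 0.19 * 0.29 = 0.0551
P(A|B2)*P(B2) = 0.753 * 0.71 = 0.53463
P(A) = 0.0551 + 0.53463 = 0.58973

0.589730


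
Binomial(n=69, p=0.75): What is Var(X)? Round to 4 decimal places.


Var = n*p*(1-p) = 69 * 0.75 * 0.25 = 12.9375

12.9375


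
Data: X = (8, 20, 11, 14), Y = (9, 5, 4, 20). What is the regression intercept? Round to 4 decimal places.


a = ybar - b*xbar, where b = sum((xi-xbar)(yi-ybar)) / sum((xi-xbar)^2)
n = 4, xbar = 53/4 = 13.25, ybar = 38/4 = 9.5
Sxy = sum((xi-xbar)(yi-ybar)) = -7.5
Sxx = sum((xi-xbar)^2) = 78.75
b = Sxy / Sxx = -2/21 ≈ -0.095238
a = 9.5 - (-0.095238) * 13.25 = 226/21 ≈ 10.761905

10.7619


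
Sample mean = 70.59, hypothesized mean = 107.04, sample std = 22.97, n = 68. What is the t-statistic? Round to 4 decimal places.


t = (xbar - mu0) / (s/sqrt(n))
xbar - mu0 = 70.59 - 107.04 = -36.45
sqrt(68) ≈ 8.24621125
s/sqrt(n) = 22.97 / 8.24621125 ≈ 2.78552165
t = -36.45 / 2.78552165 ≈ -13.085520

-13.0855


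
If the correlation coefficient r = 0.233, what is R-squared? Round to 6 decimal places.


R^2 = r^2 = (0.233)^2 = 0.054289

0.054289


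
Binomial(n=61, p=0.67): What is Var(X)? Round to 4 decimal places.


Var = n*p*(1-p) = 61 * 0.67 * 0.33 = 13.4871

13.4871


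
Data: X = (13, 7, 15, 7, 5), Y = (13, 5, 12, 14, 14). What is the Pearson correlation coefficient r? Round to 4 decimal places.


r = sum((xi-xbar)(yi-ybar)) / sqrt(sum((xi-xbar)^2) * sum((yi-ybar)^2))
n = 5, xbar = 47/5 = 9.4, ybar = 58/5 = 11.6
Sxy = sum((xi-xbar)(yi-ybar)) = 6.8
Sxx = sum((xi-xbar)^2) = 75.2
Syy = sum((yi-ybar)^2) = 57.2
sqrt(Sxx*Syy) ≈ 65.585364
r = Sxy / sqrt(Sxx*Syy) = 6.8 / 65.585364 ≈ 0.103682

0.1037


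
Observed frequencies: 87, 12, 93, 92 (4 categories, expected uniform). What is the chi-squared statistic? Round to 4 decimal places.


chi2 = sum((O-E)^2/E), E = total/4
total = 284, E = 284/4 = 71
(87 - 71)^2 / 71 = 256 / 71 = 256/71 ≈ 3.605634
(12 - 71)^2 / 71 = 3481 / 71 = 3481/71 ≈ 49.028169
(93 - 71)^2 / 71 = 484 / 71 = 484/71 ≈ 6.816901
(92 - 71)^2 / 71 = 441 / 71 = 441/71 ≈ 6.211268
chi2 = 4662/71 ≈ 65.661972

65.6620


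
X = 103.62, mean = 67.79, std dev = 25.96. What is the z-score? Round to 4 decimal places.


z = (X - mu) / sigma
X - mu = 103.62 - 67.79 = 35.83
z = 35.83 / 25.96 = 3583/2596 ≈ 1.380200

1.3802


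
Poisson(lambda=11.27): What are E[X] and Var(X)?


E[X] = Var(X) = lambda = 11.27

11.27, 11.27


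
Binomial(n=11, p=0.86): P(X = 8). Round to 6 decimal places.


P = C(n,k) * p^k * (1-p)^(n-k)
C(11,8) = 165
p^k = 0.86^8 ≈ 0.2992179
(1-p)^(n-k) = 0.14^3 = 0.002744
P = 165 * 0.2992179 * 0.002744 ≈ 0.135474

0.135474


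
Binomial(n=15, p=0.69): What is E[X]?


E[X] = n*p = 15 * 0.69 = 10.35

10.35


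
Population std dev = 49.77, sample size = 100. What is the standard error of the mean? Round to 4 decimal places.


SE = sigma / sqrt(n)
sqrt(100) = 10
SE = 49.77 / 10 = 4.977

4.9770


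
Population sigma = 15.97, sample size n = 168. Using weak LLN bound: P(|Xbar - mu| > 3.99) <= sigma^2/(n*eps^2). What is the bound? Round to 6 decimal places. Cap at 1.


bound = min(1, sigma^2/(n*eps^2))
sigma^2 = 15.97^2 = 255.0409
n*eps^2 = 168 * 3.99^2 = 168 * 15.9201 = 2674.5768
sigma^2/(n*eps^2) = 255.0409 / 2674.5768 ≈ 0.09535748

0.095357


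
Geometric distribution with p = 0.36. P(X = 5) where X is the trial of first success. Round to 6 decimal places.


P = (1-p)^(k-1) * p
(1-p)^(k-1) = 0.64^4 ≈ 0.1677722
P = 0.1677722 * 0.36 ≈ 0.06039798

0.060398


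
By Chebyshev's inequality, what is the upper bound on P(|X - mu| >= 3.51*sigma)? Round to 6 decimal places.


P <= 1/k^2
k^2 = 3.51^2 = 12.3201
1/k^2 = 1 / 12.3201 ≈ 0.08116817

0.081168


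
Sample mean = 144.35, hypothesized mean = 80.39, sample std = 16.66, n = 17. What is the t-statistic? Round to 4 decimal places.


t = (xbar - mu0) / (s/sqrt(n))
xbar - mu0 = 144.35 - 80.39 = 63.96
sqrt(17) ≈ 4.12310563
s/sqrt(n) = 16.66 / 4.12310563 ≈ 4.04064351
t = 63.96 / 4.04064351 ≈ 15.829162

15.8292


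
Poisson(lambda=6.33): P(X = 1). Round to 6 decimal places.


P = e^(-lam) * lam^k / k!
e^(-6.33) ≈ 0.001782034
lam^k = 6.33^1 = 6.33
k! = 1! = 1
P = 0.001782034 * 6.33 / 1 ≈ 0.011280

0.011280


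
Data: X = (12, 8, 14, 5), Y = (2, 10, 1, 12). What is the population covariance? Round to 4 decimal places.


Cov = (1/n)*sum((xi-xbar)(yi-ybar))
n = 4, xbar = 39/4 = 9.75, ybar = 25/4 = 6.25
sum((xi-xbar)(yi-ybar)) = -65.75
Cov = -65.75 / 4 = -16.4375

-16.4375


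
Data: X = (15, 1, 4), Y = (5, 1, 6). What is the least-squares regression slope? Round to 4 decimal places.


b = sum((xi-xbar)(yi-ybar)) / sum((xi-xbar)^2)
n = 3, xbar = 20/3 ≈ 6.666667, ybar = 12/3 = 4
Sxy = sum((xi-xbar)(yi-ybar)) = 20
Sxx = sum((xi-xbar)^2) = 326/3 ≈ 108.666667
b = Sxy / Sxx = 30/163 ≈ 0.184049

0.1840


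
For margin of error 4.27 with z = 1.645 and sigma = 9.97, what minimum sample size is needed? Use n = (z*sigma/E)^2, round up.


z*sigma/E = 1.645 * 9.97 / 4.27 ≈ 3.840902
(z*sigma/E)^2 ≈ 14.752525
round up: n = 15

15


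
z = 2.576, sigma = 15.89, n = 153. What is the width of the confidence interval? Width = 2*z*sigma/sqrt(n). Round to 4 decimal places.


width = 2*z*sigma/sqrt(n)
2*z*sigma = 2 * 2.576 * 15.89 = 81.86528
sqrt(153) ≈ 12.369317
width = 81.86528 / 12.369317 ≈ 6.618416

6.6184


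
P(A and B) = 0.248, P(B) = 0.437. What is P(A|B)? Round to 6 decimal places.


P(A|B) = P(A and B) / P(B) = 0.248 / 0.437 = 248/437 ≈ 0.56750572

0.567506


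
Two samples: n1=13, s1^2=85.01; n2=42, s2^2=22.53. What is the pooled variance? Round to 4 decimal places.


sp^2 = ((n1-1)*s1^2 + (n2-1)*s2^2)/(n1+n2-2)
(n1-1)*s1^2 = 12 * 85.01 = 1020.12
(n2-1)*s2^2 = 41 * 22.53 = 923.73
numerator = 1020.12 + 923.73 = 1943.85
n1+n2-2 = 53
sp^2 = 1943.85 / 53 = 38877/1060 ≈ 36.676415

36.6764


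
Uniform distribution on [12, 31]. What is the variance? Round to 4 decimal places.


Var = (b-a)^2 / 12
(b-a)^2 = (31 - 12)^2 = 361
Var = 361/12 ≈ 30.083333

30.0833


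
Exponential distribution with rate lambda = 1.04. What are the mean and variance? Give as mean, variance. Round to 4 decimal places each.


mean = 1/lam, var = 1/lam^2
mean = 1 / 1.04 = 25/26 ≈ 0.961538
lam^2 = 1.04^2 = 1.0816
var = 1 / 1.0816 = 625/676 ≈ 0.924556

0.9615, 0.9246


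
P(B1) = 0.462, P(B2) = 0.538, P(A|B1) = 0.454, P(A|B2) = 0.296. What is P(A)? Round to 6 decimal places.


P(A) = P(A|B1)*P(B1) + P(A|B2)*P(B2)
P(A|B1)*P(B1) = 0.454 * 0.462 = 0.209748
P(A|B2)*P(B2) = 0.296 * 0.538 = 0.159248
P(A) = 0.209748 + 0.159248 = 0.368996

0.368996


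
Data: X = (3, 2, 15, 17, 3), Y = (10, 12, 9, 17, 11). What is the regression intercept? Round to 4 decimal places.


a = ybar - b*xbar, where b = sum((xi-xbar)(yi-ybar)) / sum((xi-xbar)^2)
n = 5, xbar = 40/5 = 8, ybar = 59/5 = 11.8
Sxy = sum((xi-xbar)(yi-ybar)) = 39
Sxx = sum((xi-xbar)^2) = 216
b = Sxy / Sxx = 13/72 ≈ 0.180556
a = 11.8 - 0.180556 * 8 = 466/45 ≈ 10.355556

10.3556


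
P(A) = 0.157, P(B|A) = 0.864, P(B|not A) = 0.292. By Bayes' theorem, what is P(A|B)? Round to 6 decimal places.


P(A|B) = P(B|A)*P(A) / P(B), P(B) = P(B|A)*P(A) + P(B|not A)*P(not A)
P(B|A)*P(A) = 0.864 * 0.157 = 0.135648
P(B|not A)*P(not A) = 0.292 * 0.843 = 0.246156
P(B) = 0.135648 + 0.246156 = 0.381804
P(A|B) = 0.135648 / 0.381804 ≈ 0.35528177

0.355282


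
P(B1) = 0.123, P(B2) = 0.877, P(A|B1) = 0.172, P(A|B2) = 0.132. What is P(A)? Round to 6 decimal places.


P(A) = P(A|B1)*P(B1) + P(A|B2)*P(B2)
P(A|B1)*P(B1) = 0.172 * 0.123 = 0.021156
P(A|B2)*P(B2) = 0.132 * 0.877 = 0.115764
P(A) = 0.021156 + 0.115764 = 0.13692

0.136920


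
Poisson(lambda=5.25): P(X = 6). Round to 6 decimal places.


P = e^(-lam) * lam^k / k!
e^(-5.25) ≈ 0.005247518
lam^k = 5.25^6 ≈ 20938.994385
k! = 6! = 720
P = 0.005247518 * 20938.994385 / 720 ≈ 0.152608

0.152608


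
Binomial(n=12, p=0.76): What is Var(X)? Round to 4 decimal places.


Var = n*p*(1-p) = 12 * 0.76 * 0.24 = 2.1888

2.1888


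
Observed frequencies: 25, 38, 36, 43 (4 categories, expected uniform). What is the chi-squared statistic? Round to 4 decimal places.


chi2 = sum((O-E)^2/E), E = total/4
total = 142, E = 142/4 = 35.5
(25 - 35.5)^2 / 35.5 = 110.25 / 35.5 = 441/142 ≈ 3.105634
(38 - 35.5)^2 / 35.5 = 6.25 / 35.5 = 25/142 ≈ 0.176056
(36 - 35.5)^2 / 35.5 = 0.25 / 35.5 = 1/142 ≈ 0.007042
(43 - 35.5)^2 / 35.5 = 56.25 / 35.5 = 225/142 ≈ 1.584507
chi2 = 346/71 ≈ 4.873239

4.8732


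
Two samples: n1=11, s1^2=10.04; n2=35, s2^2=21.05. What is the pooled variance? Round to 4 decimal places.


sp^2 = ((n1-1)*s1^2 + (n2-1)*s2^2)/(n1+n2-2)
(n1-1)*s1^2 = 10 * 10.04 = 100.4
(n2-1)*s2^2 = 34 * 21.05 = 715.7
numerator = 100.4 + 715.7 = 816.1
n1+n2-2 = 44
sp^2 = 816.1 / 44 = 8161/440 ≈ 18.547727

18.5477


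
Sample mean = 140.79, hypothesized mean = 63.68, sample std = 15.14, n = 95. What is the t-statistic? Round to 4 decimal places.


t = (xbar - mu0) / (s/sqrt(n))
xbar - mu0 = 140.79 - 63.68 = 77.11
sqrt(95) ≈ 9.74679434
s/sqrt(n) = 15.14 / 9.74679434 ≈ 1.55333123
t = 77.11 / 1.55333123 ≈ 49.641698

49.6417


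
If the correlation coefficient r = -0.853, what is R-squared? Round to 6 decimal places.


R^2 = r^2 = (-0.853)^2 = 0.727609

0.727609
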